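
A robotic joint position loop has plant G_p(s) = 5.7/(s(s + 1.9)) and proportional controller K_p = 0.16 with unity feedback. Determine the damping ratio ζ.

ζ = 0.995

1 + K_p·G_p(s) = 0 gives s² + 1.9s + 0.912 = 0.
Matching s² + 2ζω_n s + ω_n²: ω_n = √0.912 = 0.955 rad/s and 2ζω_n = 1.9, so ζ = 1.9/(2·0.955) = 0.995.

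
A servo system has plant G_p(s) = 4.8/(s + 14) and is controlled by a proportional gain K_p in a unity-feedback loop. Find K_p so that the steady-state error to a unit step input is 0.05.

Steady-state error for a unit step on this type-0 loop is 1/(1 + K_p·G_p(0)).
G_p(0) = 0.3429. Require 1/(1 + K_p·0.3429) = 0.05, so 1 + 0.3429·K_p = 20.
K_p = (20 − 1)/0.3429 = 55.4.

K_p = 55.4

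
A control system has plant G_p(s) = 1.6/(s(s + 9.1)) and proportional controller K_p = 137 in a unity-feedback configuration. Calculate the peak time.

From 1 + K_pG_p(s) = 0: s² + 9.1s + 219.2 = 0 ⇒ ω_n = 14.81, ζ = 0.3073.
Damped frequency ω_d = ω_n√(1−ζ²) = 14.09 rad/s, so peak time T_p = π/ω_d = 0.223 s.

T_p = 0.223 s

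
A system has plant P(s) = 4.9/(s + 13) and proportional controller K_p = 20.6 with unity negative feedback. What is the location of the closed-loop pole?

s = -113.9

Closed-loop transfer function: T(s) = K_p·P(s)/(1 + K_p·P(s)) = 100.9/(s + 13 + 100.9) = 100.9/(s + 113.9).
The closed-loop pole is at s = −113.9.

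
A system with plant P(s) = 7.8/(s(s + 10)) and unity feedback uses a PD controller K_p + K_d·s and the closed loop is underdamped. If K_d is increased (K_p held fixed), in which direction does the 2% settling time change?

Characteristic equation s² + (10 + 7.8K_d)s + 7.8K_p = 0: raising K_d increases ζω_n = (10+7.8K_d)/2 while the loop stays underdamped, so T_s ≈ 4/(ζω_n) decreases.

decrease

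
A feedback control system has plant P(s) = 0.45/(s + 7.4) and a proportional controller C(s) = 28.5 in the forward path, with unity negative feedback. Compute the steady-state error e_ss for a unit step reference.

0.366

The loop is type 0. Static position error constant K_pos = C(0)·P(0) = 28.5·0.06081 = 1.733.
Steady-state error to a unit step: e_ss = 1/(1+K_pos) = 1/2.733 = 0.366.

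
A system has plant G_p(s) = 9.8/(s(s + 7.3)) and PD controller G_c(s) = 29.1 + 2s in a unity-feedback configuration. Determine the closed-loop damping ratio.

ζ = 0.796

Forward path: (29.1 + 2s)·9.8/(s(s+7.3)). The closed-loop characteristic equation is s² + (7.3 + 9.8·2)s + 9.8·29.1 = 0.
That is s² + 26.9s + 285.2 = 0, so ω_n = 16.89 rad/s and ζ = 26.9/(2·16.89) = 0.7965.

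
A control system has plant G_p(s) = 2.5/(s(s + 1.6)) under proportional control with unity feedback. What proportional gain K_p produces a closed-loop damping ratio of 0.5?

K_p = 1.02

Closed-loop characteristic equation: s² + 1.6s + K_p·2.5 = 0.
So ω_n = √(2.5K_p) and 2ζω_n = 1.6, giving ζ = 1.6/(2√(2.5K_p)).
Setting ζ = 0.5: √(2.5K_p) = 1.6/(2·0.5) = 1.6, so K_p = 2.56/2.5 = 1.02.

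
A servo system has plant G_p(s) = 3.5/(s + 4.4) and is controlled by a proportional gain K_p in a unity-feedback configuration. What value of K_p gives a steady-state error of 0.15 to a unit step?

K_p = 7.12

The loop is type 0, so e_ss(step) = 1/(1 + K_pos) with K_pos = K_p·G_p(0).
G_p(0) = 0.7955. Require 1/(1 + K_p·0.7955) = 0.15, so 1 + 0.7955·K_p = 6.667.
K_p = (6.667 − 1)/0.7955 = 7.12.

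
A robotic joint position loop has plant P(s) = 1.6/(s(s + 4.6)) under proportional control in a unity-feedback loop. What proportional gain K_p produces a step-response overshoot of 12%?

From %OS = 100·exp(−πζ/√(1−ζ²)) = 12%, ζ = −ln(0.12)/√(π²+ln²(0.12)) = 0.5594.
Characteristic equation s² + 4.6s + 1.6K_p = 0 gives ζ = 4.6/(2√(1.6K_p)).
Setting ζ = 0.5594: √(1.6K_p) = 4.6/(2·0.5594) = 4.111, so K_p = 16.9/1.6 = 10.6.

K_p = 10.6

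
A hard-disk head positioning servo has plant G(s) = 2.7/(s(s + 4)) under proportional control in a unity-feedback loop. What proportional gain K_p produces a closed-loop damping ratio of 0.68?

K_p = 3.2

Closed-loop characteristic equation: s² + 4s + K_p·2.7 = 0.
So ω_n = √(2.7K_p) and 2ζω_n = 4, giving ζ = 4/(2√(2.7K_p)).
Setting ζ = 0.68: √(2.7K_p) = 4/(2·0.68) = 2.941, so K_p = 8.651/2.7 = 3.2.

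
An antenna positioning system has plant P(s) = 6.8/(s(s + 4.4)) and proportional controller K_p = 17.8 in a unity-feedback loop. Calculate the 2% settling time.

The closed-loop denominator s² + 4.4s + 121 gives ω_n = √121 = 11 and ζ = 4.4/(2ω_n) = 0.2.
2% settling time T_s ≈ 4/(ζω_n) = 4/2.2 = 1.82 s.

T_s ≈ 1.82 s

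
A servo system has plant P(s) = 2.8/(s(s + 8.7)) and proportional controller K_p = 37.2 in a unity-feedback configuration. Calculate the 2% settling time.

The closed-loop denominator s² + 8.7s + 104.2 gives ω_n = √104.2 = 10.21 and ζ = 8.7/(2ω_n) = 0.4262.
2% settling time T_s ≈ 4/(ζω_n) = 4/4.35 = 0.92 s.

T_s ≈ 0.92 s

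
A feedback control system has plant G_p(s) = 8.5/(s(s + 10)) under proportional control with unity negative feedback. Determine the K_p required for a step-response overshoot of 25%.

K_p = 18

From %OS = 100·exp(−πζ/√(1−ζ²)) = 25%, ζ = −ln(0.25)/√(π²+ln²(0.25)) = 0.4037.
Characteristic equation s² + 10s + 8.5K_p = 0 gives ζ = 10/(2√(8.5K_p)).
Setting ζ = 0.4037: √(8.5K_p) = 10/(2·0.4037) = 12.39, so K_p = 153.4/8.5 = 18.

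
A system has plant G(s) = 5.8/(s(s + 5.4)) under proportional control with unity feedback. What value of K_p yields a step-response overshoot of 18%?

From %OS = 100·exp(−πζ/√(1−ζ²)) = 18%, ζ = −ln(0.18)/√(π²+ln²(0.18)) = 0.4791.
Characteristic equation s² + 5.4s + 5.8K_p = 0 gives ζ = 5.4/(2√(5.8K_p)).
Setting ζ = 0.4791: √(5.8K_p) = 5.4/(2·0.4791) = 5.635, so K_p = 31.76/5.8 = 5.48.

K_p = 5.48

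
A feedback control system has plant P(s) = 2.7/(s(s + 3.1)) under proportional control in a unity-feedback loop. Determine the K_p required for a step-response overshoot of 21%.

From %OS = 100·exp(−πζ/√(1−ζ²)) = 21%, ζ = −ln(0.21)/√(π²+ln²(0.21)) = 0.4449.
Characteristic equation s² + 3.1s + 2.7K_p = 0 gives ζ = 3.1/(2√(2.7K_p)).
Setting ζ = 0.4449: √(2.7K_p) = 3.1/(2·0.4449) = 3.484, so K_p = 12.14/2.7 = 4.5.

K_p = 4.5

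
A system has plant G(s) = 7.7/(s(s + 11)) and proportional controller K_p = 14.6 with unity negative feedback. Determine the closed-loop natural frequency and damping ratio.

ω_n = 10.6 rad/s, ζ = 0.519

1 + K_p·G(s) = 0 gives s² + 11s + 112.4 = 0.
So ω_n² = 112.4 ⇒ ω_n = 10.6 rad/s, and ζ = 11/(2ω_n) = 0.519.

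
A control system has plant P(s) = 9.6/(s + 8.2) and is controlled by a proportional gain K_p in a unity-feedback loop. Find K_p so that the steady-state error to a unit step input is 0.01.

K_p = 84.6

Steady-state error for a unit step on this type-0 loop is 1/(1 + K_p·P(0)).
P(0) = 1.171. Require 1/(1 + K_p·1.171) = 0.01, so 1 + 1.171·K_p = 100.
K_p = (100 − 1)/1.171 = 84.6.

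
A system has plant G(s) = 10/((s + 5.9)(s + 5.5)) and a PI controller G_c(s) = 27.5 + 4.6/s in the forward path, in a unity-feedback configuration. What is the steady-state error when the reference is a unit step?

0

The open loop G_c(s)G(s) has a pole at the origin (type 1), so the static position error constant is infinite and e_ss = 1/(1+∞) = 0.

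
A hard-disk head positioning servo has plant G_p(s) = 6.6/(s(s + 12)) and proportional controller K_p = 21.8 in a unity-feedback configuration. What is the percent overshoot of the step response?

The closed-loop denominator s² + 12s + 143.9 gives ω_n = √143.9 = 11.99 and ζ = 12/(2ω_n) = 0.5002.
%OS = 100·exp(−πζ/√(1−ζ²)) = 100·exp(−π·0.5002/√0.7498) = 16.3%.

16.3%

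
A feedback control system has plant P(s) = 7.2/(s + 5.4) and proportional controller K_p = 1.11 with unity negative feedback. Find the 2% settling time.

T_s ≈ 0.299 s

Closed-loop transfer function: T(s) = K_p·P(s)/(1 + K_p·P(s)) = 7.992/(s + 5.4 + 7.992) = 7.992/(s + 13.39).
Time constant τ = 1/13.39 = 0.07467 s, so the 2% settling time is about 4τ = 0.299 s.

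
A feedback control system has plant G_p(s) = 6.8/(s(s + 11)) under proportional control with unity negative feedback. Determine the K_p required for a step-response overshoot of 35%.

K_p = 44.3

From %OS = 100·exp(−πζ/√(1−ζ²)) = 35%, ζ = −ln(0.35)/√(π²+ln²(0.35)) = 0.3169.
Characteristic equation s² + 11s + 6.8K_p = 0 gives ζ = 11/(2√(6.8K_p)).
Setting ζ = 0.3169: √(6.8K_p) = 11/(2·0.3169) = 17.35, so K_p = 301.1/6.8 = 44.3.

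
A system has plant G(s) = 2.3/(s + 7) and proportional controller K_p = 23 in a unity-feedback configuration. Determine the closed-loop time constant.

Closed-loop transfer function: T(s) = K_p·G(s)/(1 + K_p·G(s)) = 52.9/(s + 7 + 52.9) = 52.9/(s + 59.9).
Time constant τ = 1/59.9 = 0.0167 s.

τ = 0.0167 s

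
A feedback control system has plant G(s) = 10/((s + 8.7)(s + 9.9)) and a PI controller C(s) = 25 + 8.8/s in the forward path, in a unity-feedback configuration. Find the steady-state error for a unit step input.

The open loop C(s)G(s) has a pole at the origin (type 1), so the static position error constant is infinite and e_ss = 1/(1+∞) = 0.

0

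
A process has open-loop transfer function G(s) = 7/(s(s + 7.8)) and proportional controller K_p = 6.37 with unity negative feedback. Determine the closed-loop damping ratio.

The closed-loop denominator is s(s+7.8) + 6.37·7 = s² + 7.8s + 44.59.
Matching s² + 2ζω_n s + ω_n²: ω_n = √44.59 = 6.678 rad/s and 2ζω_n = 7.8, so ζ = 7.8/(2·6.678) = 0.584.

ζ = 0.584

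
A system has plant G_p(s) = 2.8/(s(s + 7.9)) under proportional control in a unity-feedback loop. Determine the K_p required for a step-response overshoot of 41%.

K_p = 74.8

From %OS = 100·exp(−πζ/√(1−ζ²)) = 41%, ζ = −ln(0.41)/√(π²+ln²(0.41)) = 0.273.
Characteristic equation s² + 7.9s + 2.8K_p = 0 gives ζ = 7.9/(2√(2.8K_p)).
Setting ζ = 0.273: √(2.8K_p) = 7.9/(2·0.273) = 14.47, so K_p = 209.3/2.8 = 74.8.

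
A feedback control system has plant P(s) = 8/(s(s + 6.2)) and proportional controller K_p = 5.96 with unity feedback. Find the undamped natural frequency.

ω_n = 6.91 rad/s

The closed-loop denominator is s(s+6.2) + 5.96·8 = s² + 6.2s + 47.68.
Matching s² + 2ζω_n s + ω_n²: ω_n = √47.68 = 6.905 rad/s and 2ζω_n = 6.2, so ζ = 6.2/(2·6.905) = 0.449.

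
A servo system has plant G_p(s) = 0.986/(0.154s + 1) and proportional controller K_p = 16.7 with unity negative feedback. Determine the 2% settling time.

Closed loop: T(s) = K_p·G_p/(1+K_p·G_p) = 16.47/(0.154s + 1 + 16.47), with pole at s = −(1 + 16.47)/0.154 = −113.4.
τ = 1/113.4 = 0.008817 s, so 2% settling time ≈ 4τ = 0.0353 s.

T_s ≈ 0.0353 s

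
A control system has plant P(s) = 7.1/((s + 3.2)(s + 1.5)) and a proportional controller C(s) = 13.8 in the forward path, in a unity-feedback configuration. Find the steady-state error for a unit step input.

0.0467

The loop is type 0. Static position error constant K_pos = C(0)·P(0) = 13.8·1.479 = 20.41.
Steady-state error to a unit step: e_ss = 1/(1+K_pos) = 1/21.41 = 0.0467.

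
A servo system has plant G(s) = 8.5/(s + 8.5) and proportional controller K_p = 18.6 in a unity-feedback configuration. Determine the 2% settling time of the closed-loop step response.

Closed-loop transfer function: T(s) = K_p·G(s)/(1 + K_p·G(s)) = 158.1/(s + 8.5 + 158.1) = 158.1/(s + 166.6).
Time constant τ = 1/166.6 = 0.006002 s, so the 2% settling time is about 4τ = 0.024 s.

T_s ≈ 0.024 s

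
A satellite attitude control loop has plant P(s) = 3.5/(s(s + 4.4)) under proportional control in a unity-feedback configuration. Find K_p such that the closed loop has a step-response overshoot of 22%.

From %OS = 100·exp(−πζ/√(1−ζ²)) = 22%, ζ = −ln(0.22)/√(π²+ln²(0.22)) = 0.4342.
Characteristic equation s² + 4.4s + 3.5K_p = 0 gives ζ = 4.4/(2√(3.5K_p)).
Setting ζ = 0.4342: √(3.5K_p) = 4.4/(2·0.4342) = 5.067, so K_p = 25.68/3.5 = 7.34.

K_p = 7.34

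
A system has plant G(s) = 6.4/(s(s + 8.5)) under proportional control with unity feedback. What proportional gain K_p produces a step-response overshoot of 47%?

K_p = 51.7

From %OS = 100·exp(−πζ/√(1−ζ²)) = 47%, ζ = −ln(0.47)/√(π²+ln²(0.47)) = 0.2337.
Characteristic equation s² + 8.5s + 6.4K_p = 0 gives ζ = 8.5/(2√(6.4K_p)).
Setting ζ = 0.2337: √(6.4K_p) = 8.5/(2·0.2337) = 18.19, so K_p = 330.8/6.4 = 51.7.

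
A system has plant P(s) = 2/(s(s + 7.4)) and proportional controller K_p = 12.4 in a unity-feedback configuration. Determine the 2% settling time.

The closed-loop denominator s² + 7.4s + 24.8 gives ω_n = √24.8 = 4.98 and ζ = 7.4/(2ω_n) = 0.743.
2% settling time T_s ≈ 4/(ζω_n) = 4/3.7 = 1.08 s.

T_s ≈ 1.08 s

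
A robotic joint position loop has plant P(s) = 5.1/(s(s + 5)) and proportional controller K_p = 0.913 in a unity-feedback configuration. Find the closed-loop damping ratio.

With unity feedback the closed-loop characteristic equation is s² + 5s + 0.913·5.1 = s² + 5s + 4.656 = 0.
Matching s² + 2ζω_n s + ω_n²: ω_n = √4.656 = 2.158 rad/s and 2ζω_n = 5, so ζ = 5/(2·2.158) = 1.16.

ζ = 1.16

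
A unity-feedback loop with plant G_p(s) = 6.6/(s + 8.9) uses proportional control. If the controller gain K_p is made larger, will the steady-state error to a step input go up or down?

decrease

The position error constant K_pos = K_p·G_p(0) grows with K_p, and e_ss = 1/(1+K_pos) falls.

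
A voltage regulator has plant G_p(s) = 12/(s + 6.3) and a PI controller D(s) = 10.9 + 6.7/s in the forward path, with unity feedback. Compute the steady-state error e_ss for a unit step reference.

0

The open loop D(s)G_p(s) has a pole at the origin (type 1), so the static position error constant is infinite and e_ss = 1/(1+∞) = 0.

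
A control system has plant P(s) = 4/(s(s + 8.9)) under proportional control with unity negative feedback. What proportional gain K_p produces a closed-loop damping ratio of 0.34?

K_p = 42.8

Closed-loop characteristic equation: s² + 8.9s + K_p·4 = 0.
So ω_n = √(4K_p) and 2ζω_n = 8.9, giving ζ = 8.9/(2√(4K_p)).
Setting ζ = 0.34: √(4K_p) = 8.9/(2·0.34) = 13.09, so K_p = 171.3/4 = 42.8.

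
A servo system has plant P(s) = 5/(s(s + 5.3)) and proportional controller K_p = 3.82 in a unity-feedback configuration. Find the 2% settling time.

The closed-loop denominator s² + 5.3s + 19.1 gives ω_n = √19.1 = 4.37 and ζ = 5.3/(2ω_n) = 0.6064.
2% settling time T_s ≈ 4/(ζω_n) = 4/2.65 = 1.51 s.

T_s ≈ 1.51 s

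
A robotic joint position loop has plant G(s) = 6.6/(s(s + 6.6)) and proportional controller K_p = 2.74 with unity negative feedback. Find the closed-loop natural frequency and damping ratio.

ω_n = 4.25 rad/s, ζ = 0.776

1 + K_p·G(s) = 0 gives s² + 6.6s + 18.08 = 0.
Matching s² + 2ζω_n s + ω_n²: ω_n = √18.08 = 4.253 rad/s and 2ζω_n = 6.6, so ζ = 6.6/(2·4.253) = 0.776.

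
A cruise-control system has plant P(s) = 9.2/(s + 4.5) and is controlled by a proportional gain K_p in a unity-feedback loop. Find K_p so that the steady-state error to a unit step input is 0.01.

K_p = 48.4

For a type-0 loop with proportional control, e_ss = 1/(1 + K_p·P(0)).
P(0) = 2.044. Require 1/(1 + K_p·2.044) = 0.01, so 1 + 2.044·K_p = 100.
K_p = (100 − 1)/2.044 = 48.4.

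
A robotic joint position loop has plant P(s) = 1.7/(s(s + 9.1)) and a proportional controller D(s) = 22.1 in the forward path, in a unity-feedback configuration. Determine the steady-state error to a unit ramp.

The loop has one pole at the origin (type 1). Velocity error constant K_v = lim_{s→0} s·D(s)P(s) = 22.1·1.7/9.1 = 4.129.
Steady-state error to a unit ramp: e_ss = 1/K_v = 0.242.

0.242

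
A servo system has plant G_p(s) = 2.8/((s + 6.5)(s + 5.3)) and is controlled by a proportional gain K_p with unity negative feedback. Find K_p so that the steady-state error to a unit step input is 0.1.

K_p = 111

The loop is type 0, so e_ss(step) = 1/(1 + K_pos) with K_pos = K_p·G_p(0).
G_p(0) = 0.08128. Require 1/(1 + K_p·0.08128) = 0.1, so 1 + 0.08128·K_p = 10.
K_p = (10 − 1)/0.08128 = 111.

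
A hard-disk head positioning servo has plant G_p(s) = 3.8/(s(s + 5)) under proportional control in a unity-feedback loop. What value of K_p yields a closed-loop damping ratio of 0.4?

K_p = 10.3

Closed-loop characteristic equation: s² + 5s + K_p·3.8 = 0.
So ω_n = √(3.8K_p) and 2ζω_n = 5, giving ζ = 5/(2√(3.8K_p)).
Setting ζ = 0.4: √(3.8K_p) = 5/(2·0.4) = 6.25, so K_p = 39.06/3.8 = 10.3.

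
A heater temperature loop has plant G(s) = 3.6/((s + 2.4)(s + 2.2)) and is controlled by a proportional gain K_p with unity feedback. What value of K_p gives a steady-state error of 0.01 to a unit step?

The loop is type 0, so e_ss(step) = 1/(1 + K_pos) with K_pos = K_p·G(0).
G(0) = 0.6818. Require 1/(1 + K_p·0.6818) = 0.01, so 1 + 0.6818·K_p = 100.
K_p = (100 − 1)/0.6818 = 145.

K_p = 145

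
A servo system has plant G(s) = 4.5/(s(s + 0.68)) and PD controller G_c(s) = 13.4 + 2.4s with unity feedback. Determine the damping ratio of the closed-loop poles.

ζ = 0.739

Forward path: (13.4 + 2.4s)·4.5/(s(s+0.68)). The closed-loop characteristic equation is s² + (0.68 + 4.5·2.4)s + 4.5·13.4 = 0.
That is s² + 11.48s + 60.3 = 0, so ω_n = 7.765 rad/s and ζ = 11.48/(2·7.765) = 0.7392.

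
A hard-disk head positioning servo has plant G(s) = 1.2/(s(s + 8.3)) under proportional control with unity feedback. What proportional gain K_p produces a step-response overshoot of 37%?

K_p = 158

From %OS = 100·exp(−πζ/√(1−ζ²)) = 37%, ζ = −ln(0.37)/√(π²+ln²(0.37)) = 0.3017.
Characteristic equation s² + 8.3s + 1.2K_p = 0 gives ζ = 8.3/(2√(1.2K_p)).
Setting ζ = 0.3017: √(1.2K_p) = 8.3/(2·0.3017) = 13.75, so K_p = 189.2/1.2 = 158.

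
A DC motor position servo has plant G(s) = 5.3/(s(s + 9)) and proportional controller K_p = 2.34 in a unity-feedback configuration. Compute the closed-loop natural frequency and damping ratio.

1 + K_p·G(s) = 0 gives s² + 9s + 12.4 = 0.
Matching s² + 2ζω_n s + ω_n²: ω_n = √12.4 = 3.522 rad/s and 2ζω_n = 9, so ζ = 9/(2·3.522) = 1.28.

ω_n = 3.52 rad/s, ζ = 1.28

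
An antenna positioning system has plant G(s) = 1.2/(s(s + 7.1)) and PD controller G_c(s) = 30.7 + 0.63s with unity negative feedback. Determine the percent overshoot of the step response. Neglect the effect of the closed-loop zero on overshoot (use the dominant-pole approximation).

Forward path: (30.7 + 0.63s)·1.2/(s(s+7.1)). The closed-loop characteristic equation is s² + (7.1 + 1.2·0.63)s + 1.2·30.7 = 0.
That is s² + 7.856s + 36.84 = 0, so ω_n = 6.07 rad/s and ζ = 7.856/(2·6.07) = 0.6472.
%OS = 100·exp(−πζ/√(1−ζ²)) = 6.95%.

6.95%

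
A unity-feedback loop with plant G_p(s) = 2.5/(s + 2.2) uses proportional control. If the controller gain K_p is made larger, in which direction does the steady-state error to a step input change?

The position error constant K_pos = K_p·G_p(0) grows with K_p, and e_ss = 1/(1+K_pos) falls.

decrease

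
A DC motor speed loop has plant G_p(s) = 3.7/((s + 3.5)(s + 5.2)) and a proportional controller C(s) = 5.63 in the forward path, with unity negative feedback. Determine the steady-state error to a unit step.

0.466

The loop is type 0. Static position error constant K_pos = C(0)·G_p(0) = 5.63·0.2033 = 1.145.
Steady-state error to a unit step: e_ss = 1/(1+K_pos) = 1/2.145 = 0.466.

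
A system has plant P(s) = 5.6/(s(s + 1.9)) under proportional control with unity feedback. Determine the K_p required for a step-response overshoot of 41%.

From %OS = 100·exp(−πζ/√(1−ζ²)) = 41%, ζ = −ln(0.41)/√(π²+ln²(0.41)) = 0.273.
Characteristic equation s² + 1.9s + 5.6K_p = 0 gives ζ = 1.9/(2√(5.6K_p)).
Setting ζ = 0.273: √(5.6K_p) = 1.9/(2·0.273) = 3.48, so K_p = 12.11/5.6 = 2.16.

K_p = 2.16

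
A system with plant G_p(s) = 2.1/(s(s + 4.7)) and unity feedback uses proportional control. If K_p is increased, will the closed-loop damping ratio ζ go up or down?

ζ = 4.7/(2√(2.1K_p)); increasing K_p raises the denominator, so ζ falls.

decrease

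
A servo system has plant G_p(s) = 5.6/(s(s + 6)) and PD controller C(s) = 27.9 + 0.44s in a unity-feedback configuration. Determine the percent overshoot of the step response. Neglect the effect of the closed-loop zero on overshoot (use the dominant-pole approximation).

32.3%

Forward path: (27.9 + 0.44s)·5.6/(s(s+6)). The closed-loop characteristic equation is s² + (6 + 5.6·0.44)s + 5.6·27.9 = 0.
That is s² + 8.464s + 156.2 = 0, so ω_n = 12.5 rad/s and ζ = 8.464/(2·12.5) = 0.3386.
%OS = 100·exp(−πζ/√(1−ζ²)) = 32.3%.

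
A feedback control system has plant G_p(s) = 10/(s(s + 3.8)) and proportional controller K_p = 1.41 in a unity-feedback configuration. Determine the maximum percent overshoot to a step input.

From 1 + K_pG_p(s) = 0: s² + 3.8s + 14.1 = 0 ⇒ ω_n = 3.755, ζ = 0.506.
%OS = 100·exp(−πζ/√(1−ζ²)) = 100·exp(−π·0.506/√0.744) = 15.8%.

15.8%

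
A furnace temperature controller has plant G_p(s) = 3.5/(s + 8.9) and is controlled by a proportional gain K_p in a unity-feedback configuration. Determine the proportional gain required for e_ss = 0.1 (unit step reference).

Steady-state error for a unit step on this type-0 loop is 1/(1 + K_p·G_p(0)).
G_p(0) = 0.3933. Require 1/(1 + K_p·0.3933) = 0.1, so 1 + 0.3933·K_p = 10.
K_p = (10 − 1)/0.3933 = 22.9.

K_p = 22.9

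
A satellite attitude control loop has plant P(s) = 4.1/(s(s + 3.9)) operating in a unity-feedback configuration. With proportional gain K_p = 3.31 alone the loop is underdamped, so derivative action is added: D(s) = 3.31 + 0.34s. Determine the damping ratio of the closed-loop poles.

ζ = 0.719

Forward path: (3.31 + 0.34s)·4.1/(s(s+3.9)). The closed-loop characteristic equation is s² + (3.9 + 4.1·0.34)s + 4.1·3.31 = 0.
That is s² + 5.294s + 13.57 = 0, so ω_n = 3.684 rad/s and ζ = 5.294/(2·3.684) = 0.7185.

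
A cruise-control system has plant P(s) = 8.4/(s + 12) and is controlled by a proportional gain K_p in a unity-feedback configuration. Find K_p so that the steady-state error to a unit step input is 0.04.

K_p = 34.3

The loop is type 0, so e_ss(step) = 1/(1 + K_pos) with K_pos = K_p·P(0).
P(0) = 0.7. Require 1/(1 + K_p·0.7) = 0.04, so 1 + 0.7·K_p = 25.
K_p = (25 − 1)/0.7 = 34.3.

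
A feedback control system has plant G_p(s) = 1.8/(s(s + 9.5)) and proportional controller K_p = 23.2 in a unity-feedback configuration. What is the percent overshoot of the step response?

3.32%

From 1 + K_pG_p(s) = 0: s² + 9.5s + 41.76 = 0 ⇒ ω_n = 6.462, ζ = 0.735.
%OS = 100·exp(−πζ/√(1−ζ²)) = 100·exp(−π·0.735/√0.4597) = 3.32%.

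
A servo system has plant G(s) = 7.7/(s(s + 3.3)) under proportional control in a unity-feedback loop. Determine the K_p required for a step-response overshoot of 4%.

K_p = 0.69

From %OS = 100·exp(−πζ/√(1−ζ²)) = 4%, ζ = −ln(0.04)/√(π²+ln²(0.04)) = 0.7156.
Characteristic equation s² + 3.3s + 7.7K_p = 0 gives ζ = 3.3/(2√(7.7K_p)).
Setting ζ = 0.7156: √(7.7K_p) = 3.3/(2·0.7156) = 2.306, so K_p = 5.316/7.7 = 0.69.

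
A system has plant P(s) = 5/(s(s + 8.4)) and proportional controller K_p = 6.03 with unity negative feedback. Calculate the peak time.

T_p = 0.888 s

Closed-loop characteristic equation: s² + 8.4s + 30.15 = 0, so ω_n = 5.491 rad/s and ζ = 8.4/(2·5.491) = 0.7649.
Damped frequency ω_d = ω_n√(1−ζ²) = 3.537 rad/s, so peak time T_p = π/ω_d = 0.888 s.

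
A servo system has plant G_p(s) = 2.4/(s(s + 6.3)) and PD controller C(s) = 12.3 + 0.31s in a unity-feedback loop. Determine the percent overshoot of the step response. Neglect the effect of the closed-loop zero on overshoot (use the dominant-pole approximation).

6.89%

Forward path: (12.3 + 0.31s)·2.4/(s(s+6.3)). The closed-loop characteristic equation is s² + (6.3 + 2.4·0.31)s + 2.4·12.3 = 0.
That is s² + 7.044s + 29.52 = 0, so ω_n = 5.433 rad/s and ζ = 7.044/(2·5.433) = 0.6482.
%OS = 100·exp(−πζ/√(1−ζ²)) = 6.89%.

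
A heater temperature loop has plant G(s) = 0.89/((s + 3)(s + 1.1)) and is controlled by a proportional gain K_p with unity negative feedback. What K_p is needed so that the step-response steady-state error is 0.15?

The loop is type 0, so e_ss(step) = 1/(1 + K_pos) with K_pos = K_p·G(0).
G(0) = 0.2697. Require 1/(1 + K_p·0.2697) = 0.15, so 1 + 0.2697·K_p = 6.667.
K_p = (6.667 − 1)/0.2697 = 21.

K_p = 21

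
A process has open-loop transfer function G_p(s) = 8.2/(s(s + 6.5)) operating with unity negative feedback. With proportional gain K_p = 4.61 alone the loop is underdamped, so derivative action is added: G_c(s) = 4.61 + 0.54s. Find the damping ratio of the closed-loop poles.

ζ = 0.889

Forward path: (4.61 + 0.54s)·8.2/(s(s+6.5)). The closed-loop characteristic equation is s² + (6.5 + 8.2·0.54)s + 8.2·4.61 = 0.
That is s² + 10.93s + 37.8 = 0, so ω_n = 6.148 rad/s and ζ = 10.93/(2·6.148) = 0.8887.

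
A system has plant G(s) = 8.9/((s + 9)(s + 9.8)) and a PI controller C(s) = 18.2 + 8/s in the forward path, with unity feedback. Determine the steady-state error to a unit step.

0

The open loop C(s)G(s) has a pole at the origin (type 1), so the static position error constant is infinite and e_ss = 1/(1+∞) = 0.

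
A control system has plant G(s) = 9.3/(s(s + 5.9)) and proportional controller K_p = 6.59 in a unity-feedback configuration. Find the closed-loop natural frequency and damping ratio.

With unity feedback the closed-loop characteristic equation is s² + 5.9s + 6.59·9.3 = s² + 5.9s + 61.29 = 0.
So ω_n² = 61.29 ⇒ ω_n = 7.829 rad/s, and ζ = 5.9/(2ω_n) = 0.377.

ω_n = 7.83 rad/s, ζ = 0.377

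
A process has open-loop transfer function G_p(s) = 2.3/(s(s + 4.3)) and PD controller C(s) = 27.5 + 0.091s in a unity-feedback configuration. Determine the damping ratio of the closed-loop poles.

ζ = 0.283

Forward path: (27.5 + 0.091s)·2.3/(s(s+4.3)). The closed-loop characteristic equation is s² + (4.3 + 2.3·0.091)s + 2.3·27.5 = 0.
That is s² + 4.509s + 63.25 = 0, so ω_n = 7.953 rad/s and ζ = 4.509/(2·7.953) = 0.2835.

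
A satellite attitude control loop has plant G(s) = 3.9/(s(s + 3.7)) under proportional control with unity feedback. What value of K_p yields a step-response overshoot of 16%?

K_p = 3.46

From %OS = 100·exp(−πζ/√(1−ζ²)) = 16%, ζ = −ln(0.16)/√(π²+ln²(0.16)) = 0.5039.
Characteristic equation s² + 3.7s + 3.9K_p = 0 gives ζ = 3.7/(2√(3.9K_p)).
Setting ζ = 0.5039: √(3.9K_p) = 3.7/(2·0.5039) = 3.672, so K_p = 13.48/3.9 = 3.46.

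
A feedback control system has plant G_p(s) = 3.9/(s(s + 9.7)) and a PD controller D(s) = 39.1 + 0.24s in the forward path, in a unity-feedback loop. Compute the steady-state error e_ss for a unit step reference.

The open loop D(s)G_p(s) has a pole at the origin (type 1), so the static position error constant is infinite and e_ss = 1/(1+∞) = 0.

0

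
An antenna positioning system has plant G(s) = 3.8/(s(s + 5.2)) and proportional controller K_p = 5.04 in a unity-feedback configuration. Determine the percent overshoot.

The closed-loop denominator s² + 5.2s + 19.15 gives ω_n = √19.15 = 4.376 and ζ = 5.2/(2ω_n) = 0.5941.
%OS = 100·exp(−πζ/√(1−ζ²)) = 100·exp(−π·0.5941/√0.647) = 9.82%.

9.82%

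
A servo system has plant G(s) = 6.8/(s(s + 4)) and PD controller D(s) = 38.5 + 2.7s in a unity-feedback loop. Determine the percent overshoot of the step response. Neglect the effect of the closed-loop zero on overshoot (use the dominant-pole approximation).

4.96%

Forward path: (38.5 + 2.7s)·6.8/(s(s+4)). The closed-loop characteristic equation is s² + (4 + 6.8·2.7)s + 6.8·38.5 = 0.
That is s² + 22.36s + 261.8 = 0, so ω_n = 16.18 rad/s and ζ = 22.36/(2·16.18) = 0.691.
%OS = 100·exp(−πζ/√(1−ζ²)) = 4.96%.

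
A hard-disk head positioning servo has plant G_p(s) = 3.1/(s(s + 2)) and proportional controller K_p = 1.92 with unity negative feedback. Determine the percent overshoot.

The closed-loop denominator s² + 2s + 5.952 gives ω_n = √5.952 = 2.44 and ζ = 2/(2ω_n) = 0.4099.
%OS = 100·exp(−πζ/√(1−ζ²)) = 100·exp(−π·0.4099/√0.832) = 24.4%.

24.4%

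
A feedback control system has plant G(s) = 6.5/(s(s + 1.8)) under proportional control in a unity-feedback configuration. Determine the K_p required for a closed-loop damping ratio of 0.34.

Closed-loop characteristic equation: s² + 1.8s + K_p·6.5 = 0.
So ω_n = √(6.5K_p) and 2ζω_n = 1.8, giving ζ = 1.8/(2√(6.5K_p)).
Setting ζ = 0.34: √(6.5K_p) = 1.8/(2·0.34) = 2.647, so K_p = 7.007/6.5 = 1.08.

K_p = 1.08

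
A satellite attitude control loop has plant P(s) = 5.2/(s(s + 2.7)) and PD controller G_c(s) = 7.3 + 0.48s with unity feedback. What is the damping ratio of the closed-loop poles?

ζ = 0.422

Forward path: (7.3 + 0.48s)·5.2/(s(s+2.7)). The closed-loop characteristic equation is s² + (2.7 + 5.2·0.48)s + 5.2·7.3 = 0.
That is s² + 5.196s + 37.96 = 0, so ω_n = 6.161 rad/s and ζ = 5.196/(2·6.161) = 0.4217.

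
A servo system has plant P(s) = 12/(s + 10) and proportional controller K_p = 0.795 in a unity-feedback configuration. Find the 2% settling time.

Closed-loop transfer function: T(s) = K_p·P(s)/(1 + K_p·P(s)) = 9.54/(s + 10 + 9.54) = 9.54/(s + 19.54).
Time constant τ = 1/19.54 = 0.05118 s, so the 2% settling time is about 4τ = 0.205 s.

T_s ≈ 0.205 s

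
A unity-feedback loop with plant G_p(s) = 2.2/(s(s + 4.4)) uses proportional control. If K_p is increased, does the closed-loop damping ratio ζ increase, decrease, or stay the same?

ζ = 4.4/(2√(2.2K_p)); increasing K_p raises the denominator, so ζ falls.

decrease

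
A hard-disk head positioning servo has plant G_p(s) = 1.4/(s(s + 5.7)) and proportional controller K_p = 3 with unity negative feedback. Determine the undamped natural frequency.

ω_n = 2.05 rad/s

1 + K_p·G_p(s) = 0 gives s² + 5.7s + 4.2 = 0.
So ω_n² = 4.2 ⇒ ω_n = 2.049 rad/s, and ζ = 5.7/(2ω_n) = 1.39.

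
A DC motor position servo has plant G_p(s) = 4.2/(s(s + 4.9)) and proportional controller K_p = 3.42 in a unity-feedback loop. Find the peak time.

Closed-loop characteristic equation: s² + 4.9s + 14.36 = 0, so ω_n = 3.79 rad/s and ζ = 4.9/(2·3.79) = 0.6464.
Damped frequency ω_d = ω_n√(1−ζ²) = 2.892 rad/s, so peak time T_p = π/ω_d = 1.09 s.

T_p = 1.09 s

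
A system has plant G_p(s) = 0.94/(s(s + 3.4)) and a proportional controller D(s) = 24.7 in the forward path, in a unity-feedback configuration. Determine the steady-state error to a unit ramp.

The loop has one pole at the origin (type 1). Velocity error constant K_v = lim_{s→0} s·D(s)G_p(s) = 24.7·0.94/3.4 = 6.829.
Steady-state error to a unit ramp: e_ss = 1/K_v = 0.146.

0.146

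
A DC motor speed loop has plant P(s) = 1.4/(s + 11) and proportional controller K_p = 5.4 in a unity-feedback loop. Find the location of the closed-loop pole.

Closed-loop transfer function: T(s) = K_p·P(s)/(1 + K_p·P(s)) = 7.56/(s + 11 + 7.56) = 7.56/(s + 18.56).
The closed-loop pole is at s = −18.56.

s = -18.56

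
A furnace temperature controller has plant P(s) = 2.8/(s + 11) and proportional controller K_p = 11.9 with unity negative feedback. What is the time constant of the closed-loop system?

τ = 0.0226 s

Closed-loop transfer function: T(s) = K_p·P(s)/(1 + K_p·P(s)) = 33.32/(s + 11 + 33.32) = 33.32/(s + 44.32).
Time constant τ = 1/44.32 = 0.0226 s.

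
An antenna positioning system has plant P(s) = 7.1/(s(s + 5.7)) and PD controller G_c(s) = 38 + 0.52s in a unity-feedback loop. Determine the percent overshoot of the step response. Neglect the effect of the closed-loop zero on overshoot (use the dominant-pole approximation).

39.2%

Forward path: (38 + 0.52s)·7.1/(s(s+5.7)). The closed-loop characteristic equation is s² + (5.7 + 7.1·0.52)s + 7.1·38 = 0.
That is s² + 9.392s + 269.8 = 0, so ω_n = 16.43 rad/s and ζ = 9.392/(2·16.43) = 0.2859.
%OS = 100·exp(−πζ/√(1−ζ²)) = 39.2%.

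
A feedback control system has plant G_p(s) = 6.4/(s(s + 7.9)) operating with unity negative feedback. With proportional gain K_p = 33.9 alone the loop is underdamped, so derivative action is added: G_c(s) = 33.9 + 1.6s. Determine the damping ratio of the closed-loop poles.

Forward path: (33.9 + 1.6s)·6.4/(s(s+7.9)). The closed-loop characteristic equation is s² + (7.9 + 6.4·1.6)s + 6.4·33.9 = 0.
That is s² + 18.14s + 217 = 0, so ω_n = 14.73 rad/s and ζ = 18.14/(2·14.73) = 0.6158.

ζ = 0.616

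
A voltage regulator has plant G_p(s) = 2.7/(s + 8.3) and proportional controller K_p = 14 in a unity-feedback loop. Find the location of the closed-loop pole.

s = -46.1

Closed-loop transfer function: T(s) = K_p·G_p(s)/(1 + K_p·G_p(s)) = 37.8/(s + 8.3 + 37.8) = 37.8/(s + 46.1).
The closed-loop pole is at s = −46.1.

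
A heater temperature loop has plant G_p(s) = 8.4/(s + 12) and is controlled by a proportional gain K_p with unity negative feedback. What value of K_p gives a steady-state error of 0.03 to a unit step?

The loop is type 0, so e_ss(step) = 1/(1 + K_pos) with K_pos = K_p·G_p(0).
G_p(0) = 0.7. Require 1/(1 + K_p·0.7) = 0.03, so 1 + 0.7·K_p = 33.33.
K_p = (33.33 − 1)/0.7 = 46.2.

K_p = 46.2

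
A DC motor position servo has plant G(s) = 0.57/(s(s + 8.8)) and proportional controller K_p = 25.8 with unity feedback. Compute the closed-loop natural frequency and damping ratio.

With unity feedback the closed-loop characteristic equation is s² + 8.8s + 25.8·0.57 = s² + 8.8s + 14.71 = 0.
So ω_n² = 14.71 ⇒ ω_n = 3.835 rad/s, and ζ = 8.8/(2ω_n) = 1.15.

ω_n = 3.83 rad/s, ζ = 1.15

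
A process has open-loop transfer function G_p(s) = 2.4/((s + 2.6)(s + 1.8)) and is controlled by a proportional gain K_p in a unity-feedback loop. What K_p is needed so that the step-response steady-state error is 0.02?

K_p = 95.6

For a type-0 loop with proportional control, e_ss = 1/(1 + K_p·G_p(0)).
G_p(0) = 0.5128. Require 1/(1 + K_p·0.5128) = 0.02, so 1 + 0.5128·K_p = 50.
K_p = (50 − 1)/0.5128 = 95.6.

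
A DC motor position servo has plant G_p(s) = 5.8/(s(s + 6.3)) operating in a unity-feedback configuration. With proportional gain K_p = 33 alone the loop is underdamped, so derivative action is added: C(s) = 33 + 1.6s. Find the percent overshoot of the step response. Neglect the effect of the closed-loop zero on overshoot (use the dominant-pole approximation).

11.8%

Forward path: (33 + 1.6s)·5.8/(s(s+6.3)). The closed-loop characteristic equation is s² + (6.3 + 5.8·1.6)s + 5.8·33 = 0.
That is s² + 15.58s + 191.4 = 0, so ω_n = 13.83 rad/s and ζ = 15.58/(2·13.83) = 0.5631.
%OS = 100·exp(−πζ/√(1−ζ²)) = 11.8%.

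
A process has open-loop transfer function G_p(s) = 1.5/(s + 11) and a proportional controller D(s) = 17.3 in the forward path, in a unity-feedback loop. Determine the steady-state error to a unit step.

The loop is type 0. Static position error constant K_pos = D(0)·G_p(0) = 17.3·0.1364 = 2.359.
Steady-state error to a unit step: e_ss = 1/(1+K_pos) = 1/3.359 = 0.298.

0.298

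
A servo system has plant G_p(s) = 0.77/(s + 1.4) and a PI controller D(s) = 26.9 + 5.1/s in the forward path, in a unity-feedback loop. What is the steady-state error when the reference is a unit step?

The open loop D(s)G_p(s) has a pole at the origin (type 1), so the static position error constant is infinite and e_ss = 1/(1+∞) = 0.

0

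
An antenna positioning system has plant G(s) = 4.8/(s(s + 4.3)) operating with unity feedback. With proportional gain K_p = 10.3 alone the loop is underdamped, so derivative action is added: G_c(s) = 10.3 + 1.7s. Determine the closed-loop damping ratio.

Forward path: (10.3 + 1.7s)·4.8/(s(s+4.3)). The closed-loop characteristic equation is s² + (4.3 + 4.8·1.7)s + 4.8·10.3 = 0.
That is s² + 12.46s + 49.44 = 0, so ω_n = 7.031 rad/s and ζ = 12.46/(2·7.031) = 0.886.

ζ = 0.886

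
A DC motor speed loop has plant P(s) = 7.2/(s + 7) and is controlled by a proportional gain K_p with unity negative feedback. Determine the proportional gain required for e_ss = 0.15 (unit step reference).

Steady-state error for a unit step on this type-0 loop is 1/(1 + K_p·P(0)).
P(0) = 1.029. Require 1/(1 + K_p·1.029) = 0.15, so 1 + 1.029·K_p = 6.667.
K_p = (6.667 − 1)/1.029 = 5.51.

K_p = 5.51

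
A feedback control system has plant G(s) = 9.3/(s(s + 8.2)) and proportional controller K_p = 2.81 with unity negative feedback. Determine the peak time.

From 1 + K_pG(s) = 0: s² + 8.2s + 26.13 = 0 ⇒ ω_n = 5.112, ζ = 0.802.
Damped frequency ω_d = ω_n√(1−ζ²) = 3.053 rad/s, so peak time T_p = π/ω_d = 1.03 s.

T_p = 1.03 s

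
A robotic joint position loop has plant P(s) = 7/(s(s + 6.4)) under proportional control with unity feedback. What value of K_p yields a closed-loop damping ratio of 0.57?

K_p = 4.5

Closed-loop characteristic equation: s² + 6.4s + K_p·7 = 0.
So ω_n = √(7K_p) and 2ζω_n = 6.4, giving ζ = 6.4/(2√(7K_p)).
Setting ζ = 0.57: √(7K_p) = 6.4/(2·0.57) = 5.614, so K_p = 31.52/7 = 4.5.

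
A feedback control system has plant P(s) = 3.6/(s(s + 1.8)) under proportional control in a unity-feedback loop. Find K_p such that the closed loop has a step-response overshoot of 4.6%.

K_p = 0.459

From %OS = 100·exp(−πζ/√(1−ζ²)) = 4.6%, ζ = −ln(0.046)/√(π²+ln²(0.046)) = 0.7.
Characteristic equation s² + 1.8s + 3.6K_p = 0 gives ζ = 1.8/(2√(3.6K_p)).
Setting ζ = 0.7: √(3.6K_p) = 1.8/(2·0.7) = 1.286, so K_p = 1.653/3.6 = 0.459.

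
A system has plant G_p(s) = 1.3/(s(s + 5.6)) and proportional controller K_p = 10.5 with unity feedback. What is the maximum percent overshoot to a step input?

2.6%

The closed-loop denominator s² + 5.6s + 13.65 gives ω_n = √13.65 = 3.695 and ζ = 5.6/(2ω_n) = 0.7579.
%OS = 100·exp(−πζ/√(1−ζ²)) = 100·exp(−π·0.7579/√0.4256) = 2.6%.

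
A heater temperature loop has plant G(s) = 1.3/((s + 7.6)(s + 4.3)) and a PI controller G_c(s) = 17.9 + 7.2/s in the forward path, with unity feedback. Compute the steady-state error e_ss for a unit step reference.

The open loop G_c(s)G(s) has a pole at the origin (type 1), so the static position error constant is infinite and e_ss = 1/(1+∞) = 0.

0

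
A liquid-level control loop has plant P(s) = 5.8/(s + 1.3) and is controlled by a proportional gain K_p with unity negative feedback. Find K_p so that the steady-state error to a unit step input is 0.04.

K_p = 5.38

Steady-state error for a unit step on this type-0 loop is 1/(1 + K_p·P(0)).
P(0) = 4.462. Require 1/(1 + K_p·4.462) = 0.04, so 1 + 4.462·K_p = 25.
K_p = (25 − 1)/4.462 = 5.38.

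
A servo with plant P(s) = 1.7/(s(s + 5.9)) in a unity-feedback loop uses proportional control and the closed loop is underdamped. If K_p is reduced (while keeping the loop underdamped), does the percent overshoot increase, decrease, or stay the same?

decrease

ζ = 5.9/(2√(1.7K_p)) rises as K_p falls; higher damping means less overshoot.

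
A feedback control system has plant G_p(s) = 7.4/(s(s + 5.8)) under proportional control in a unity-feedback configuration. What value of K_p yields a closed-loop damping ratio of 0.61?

Closed-loop characteristic equation: s² + 5.8s + K_p·7.4 = 0.
So ω_n = √(7.4K_p) and 2ζω_n = 5.8, giving ζ = 5.8/(2√(7.4K_p)).
Setting ζ = 0.61: √(7.4K_p) = 5.8/(2·0.61) = 4.754, so K_p = 22.6/7.4 = 3.05.

K_p = 3.05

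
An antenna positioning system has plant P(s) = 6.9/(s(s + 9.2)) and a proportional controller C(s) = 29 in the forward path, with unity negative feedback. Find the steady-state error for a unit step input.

The open loop C(s)P(s) has a pole at the origin (type 1), so the static position error constant is infinite and e_ss = 1/(1+∞) = 0.

0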